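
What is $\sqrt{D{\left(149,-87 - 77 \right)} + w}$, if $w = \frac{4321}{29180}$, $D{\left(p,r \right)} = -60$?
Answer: $\frac{i \sqrt{12740564305}}{14590} \approx 7.7364 i$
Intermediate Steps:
$w = \frac{4321}{29180}$ ($w = 4321 \cdot \frac{1}{29180} = \frac{4321}{29180} \approx 0.14808$)
$\sqrt{D{\left(149,-87 - 77 \right)} + w} = \sqrt{-60 + \frac{4321}{29180}} = \sqrt{- \frac{1746479}{29180}} = \frac{i \sqrt{12740564305}}{14590}$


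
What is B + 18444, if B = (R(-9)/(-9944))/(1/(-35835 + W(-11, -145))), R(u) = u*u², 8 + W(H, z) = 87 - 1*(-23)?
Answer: 157357779/9944 ≈ 15824.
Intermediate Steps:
W(H, z) = 102 (W(H, z) = -8 + (87 - 1*(-23)) = -8 + (87 + 23) = -8 + 110 = 102)
R(u) = u³
B = -26049357/9944 (B = ((-9)³/(-9944))/(1/(-35835 + 102)) = (-729*(-1/9944))/(1/(-35733)) = 729/(9944*(-1/35733)) = (729/9944)*(-35733) = -26049357/9944 ≈ -2619.6)
B + 18444 = -26049357/9944 + 18444 = 157357779/9944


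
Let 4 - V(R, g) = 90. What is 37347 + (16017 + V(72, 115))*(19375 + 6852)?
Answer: 417859684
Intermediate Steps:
V(R, g) = -86 (V(R, g) = 4 - 1*90 = 4 - 90 = -86)
37347 + (16017 + V(72, 115))*(19375 + 6852) = 37347 + (16017 - 86)*(19375 + 6852) = 37347 + 15931*26227 = 37347 + 417822337 = 417859684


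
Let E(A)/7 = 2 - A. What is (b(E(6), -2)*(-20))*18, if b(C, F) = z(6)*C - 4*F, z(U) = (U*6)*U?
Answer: 2174400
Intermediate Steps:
E(A) = 14 - 7*A (E(A) = 7*(2 - A) = 14 - 7*A)
z(U) = 6*U**2 (z(U) = (6*U)*U = 6*U**2)
b(C, F) = -4*F + 216*C (b(C, F) = (6*6**2)*C - 4*F = (6*36)*C - 4*F = 216*C - 4*F = -4*F + 216*C)
(b(E(6), -2)*(-20))*18 = ((-4*(-2) + 216*(14 - 7*6))*(-20))*18 = ((8 + 216*(14 - 42))*(-20))*18 = ((8 + 216*(-28))*(-20))*18 = ((8 - 6048)*(-20))*18 = -6040*(-20)*18 = 120800*18 = 2174400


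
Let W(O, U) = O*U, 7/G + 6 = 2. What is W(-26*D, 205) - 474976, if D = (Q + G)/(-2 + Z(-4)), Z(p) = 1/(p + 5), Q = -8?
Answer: -1053887/2 ≈ -5.2694e+5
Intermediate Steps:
G = -7/4 (G = 7/(-6 + 2) = 7/(-4) = 7*(-1/4) = -7/4 ≈ -1.7500)
Z(p) = 1/(5 + p)
D = 39/4 (D = (-8 - 7/4)/(-2 + 1/(5 - 4)) = -39/(4*(-2 + 1/1)) = -39/(4*(-2 + 1)) = -39/4/(-1) = -39/4*(-1) = 39/4 ≈ 9.7500)
W(-26*D, 205) - 474976 = -26*39/4*205 - 474976 = -507/2*205 - 474976 = -103935/2 - 474976 = -1053887/2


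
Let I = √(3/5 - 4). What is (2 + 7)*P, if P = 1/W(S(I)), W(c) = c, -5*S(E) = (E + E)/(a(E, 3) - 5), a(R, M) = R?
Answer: -45/2 - 225*I*√85/34 ≈ -22.5 - 61.012*I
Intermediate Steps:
I = I*√85/5 (I = √(3*(⅕) - 4) = √(⅗ - 4) = √(-17/5) = I*√85/5 ≈ 1.8439*I)
S(E) = -2*E/(5*(-5 + E)) (S(E) = -(E + E)/(5*(E - 5)) = -2*E/(5*(-5 + E)))
P = I*√85*(-25 + I*√85)/34 (P = 1/(-2*I*√85/5/(-25 + 5*(I*√85/5))) = 1/(-2*I*√85/5/(-25 + I*√85)) = 1/(-2*I*√85/(5*(-25 + I*√85))) = I*√85*(-25 + I*√85)/34 ≈ -2.5 - 6.7791*I)
(2 + 7)*P = (2 + 7)*(-5/2 - 25*I*√85/34) = 9*(-5/2 - 25*I*√85/34) = -45/2 - 225*I*√85/34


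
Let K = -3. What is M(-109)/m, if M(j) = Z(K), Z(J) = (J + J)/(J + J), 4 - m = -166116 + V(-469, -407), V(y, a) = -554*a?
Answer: -1/59358 ≈ -1.6847e-5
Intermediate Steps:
m = -59358 (m = 4 - (-166116 - 554*(-407)) = 4 - (-166116 + 225478) = 4 - 1*59362 = 4 - 59362 = -59358)
Z(J) = 1 (Z(J) = (2*J)/((2*J)) = (2*J)*(1/(2*J)) = 1)
M(j) = 1
M(-109)/m = 1/(-59358) = 1*(-1/59358) = -1/59358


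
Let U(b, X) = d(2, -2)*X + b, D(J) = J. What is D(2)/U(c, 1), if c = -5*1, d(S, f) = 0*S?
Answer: -⅖ ≈ -0.40000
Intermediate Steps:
d(S, f) = 0
c = -5
U(b, X) = b (U(b, X) = 0*X + b = 0 + b = b)
D(2)/U(c, 1) = 2/(-5) = 2*(-⅕) = -⅖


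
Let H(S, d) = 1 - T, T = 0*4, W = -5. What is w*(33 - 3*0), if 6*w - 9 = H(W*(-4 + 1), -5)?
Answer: 55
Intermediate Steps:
T = 0
H(S, d) = 1 (H(S, d) = 1 - 1*0 = 1 + 0 = 1)
w = 5/3 (w = 3/2 + (1/6)*1 = 3/2 + 1/6 = 5/3 ≈ 1.6667)
w*(33 - 3*0) = 5*(33 - 3*0)/3 = 5*(33 + 0)/3 = (5/3)*33 = 55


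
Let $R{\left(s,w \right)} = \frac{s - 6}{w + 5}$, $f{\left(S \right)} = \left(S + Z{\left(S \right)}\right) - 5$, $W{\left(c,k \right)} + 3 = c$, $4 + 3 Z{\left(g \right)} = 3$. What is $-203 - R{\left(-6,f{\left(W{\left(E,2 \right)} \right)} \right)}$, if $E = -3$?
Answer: $- \frac{3893}{19} \approx -204.89$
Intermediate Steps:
$Z{\left(g \right)} = - \frac{1}{3}$ ($Z{\left(g \right)} = - \frac{4}{3} + \frac{1}{3} \cdot 3 = - \frac{4}{3} + 1 = - \frac{1}{3}$)
$W{\left(c,k \right)} = -3 + c$
$f{\left(S \right)} = - \frac{16}{3} + S$ ($f{\left(S \right)} = \left(S - \frac{1}{3}\right) - 5 = \left(- \frac{1}{3} + S\right) - 5 = - \frac{16}{3} + S$)
$R{\left(s,w \right)} = \frac{-6 + s}{5 + w}$
$-203 - R{\left(-6,f{\left(W{\left(E,2 \right)} \right)} \right)} = -203 - \frac{-6 - 6}{5 - \frac{34}{3}} = -203 - \frac{1}{5 - \frac{34}{3}} \left(-12\right) = -203 - \frac{1}{- \frac{19}{3}} \left(-12\right) = -203 - \left(- \frac{3}{19}\right) \left(-12\right) = -203 - \frac{36}{19} = - \frac{3893}{19}$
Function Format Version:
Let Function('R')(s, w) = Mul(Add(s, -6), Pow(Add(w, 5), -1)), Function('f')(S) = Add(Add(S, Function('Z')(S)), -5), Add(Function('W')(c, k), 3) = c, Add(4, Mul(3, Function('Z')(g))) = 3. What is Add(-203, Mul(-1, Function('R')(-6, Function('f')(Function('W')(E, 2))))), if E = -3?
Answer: Rational(-3893, 19) ≈ -204.89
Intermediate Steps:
Function('Z')(g) = Rational(-1, 3) (Function('Z')(g) = Add(Rational(-4, 3), Mul(Rational(1, 3), 3)) = Add(Rational(-4, 3), 1) = Rational(-1, 3))
Function('W')(c, k) = Add(-3, c)
Function('f')(S) = Add(Rational(-16, 3), S) (Function('f')(S) = Add(Add(S, Rational(-1, 3)), -5) = Add(Add(Rational(-1, 3), S), -5) = Add(Rational(-16, 3), S))
Function('R')(s, w) = Mul(Pow(Add(5, w), -1), Add(-6, s)) (Function('R')(s, w) = Mul(Add(-6, s), Pow(Add(5, w), -1)) = Mul(Pow(Add(5, w), -1), Add(-6, s)))
Add(-203, Mul(-1, Function('R')(-6, Function('f')(Function('W')(E, 2))))) = Add(-203, Mul(-1, Mul(Pow(Add(5, Add(Rational(-16, 3), Add(-3, -3))), -1), Add(-6, -6)))) = Add(-203, Mul(-1, Mul(Pow(Add(5, Add(Rational(-16, 3), -6)), -1), -12))) = Add(-203, Mul(-1, Mul(Pow(Add(5, Rational(-34, 3)), -1), -12))) = Add(-203, Mul(-1, Mul(Pow(Rational(-19, 3), -1), -12))) = Add(-203, Mul(-1, Mul(Rational(-3, 19), -12))) = Add(-203, Mul(-1, Rational(36, 19))) = Add(-203, Rational(-36, 19)) = Rational(-3893, 19)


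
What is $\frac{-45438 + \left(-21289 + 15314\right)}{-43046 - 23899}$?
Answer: $\frac{51413}{66945} \approx 0.76799$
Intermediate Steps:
$\frac{-45438 + \left(-21289 + 15314\right)}{-43046 - 23899} = \frac{-45438 - 5975}{-66945} = \left(-51413\right) \left(- \frac{1}{66945}\right) = \frac{51413}{66945}$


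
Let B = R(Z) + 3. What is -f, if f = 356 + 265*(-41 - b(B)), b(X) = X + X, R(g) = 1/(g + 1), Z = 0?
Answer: 12629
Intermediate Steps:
R(g) = 1/(1 + g)
B = 4 (B = 1/(1 + 0) + 3 = 1/1 + 3 = 1 + 3 = 4)
b(X) = 2*X
f = -12629 (f = 356 + 265*(-41 - 2*4) = 356 + 265*(-41 - 1*8) = 356 + 265*(-41 - 8) = 356 + 265*(-49) = 356 - 12985 = -12629)
-f = -1*(-12629) = 12629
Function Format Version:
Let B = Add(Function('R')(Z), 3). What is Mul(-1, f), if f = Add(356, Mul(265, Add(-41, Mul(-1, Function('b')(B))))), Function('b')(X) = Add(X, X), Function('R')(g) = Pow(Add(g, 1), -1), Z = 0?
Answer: 12629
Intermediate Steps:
Function('R')(g) = Pow(Add(1, g), -1)
B = 4 (B = Add(Pow(Add(1, 0), -1), 3) = Add(Pow(1, -1), 3) = Add(1, 3) = 4)
Function('b')(X) = Mul(2, X)
f = -12629 (f = Add(356, Mul(265, Add(-41, Mul(-1, Mul(2, 4))))) = Add(356, Mul(265, Add(-41, Mul(-1, 8)))) = Add(356, Mul(265, Add(-41, -8))) = Add(356, Mul(265, -49)) = Add(356, -12985) = -12629)
Mul(-1, f) = Mul(-1, -12629) = 12629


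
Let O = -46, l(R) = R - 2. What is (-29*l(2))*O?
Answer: 0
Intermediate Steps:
l(R) = -2 + R
(-29*l(2))*O = -29*(-2 + 2)*(-46) = -29*0*(-46) = 0*(-46) = 0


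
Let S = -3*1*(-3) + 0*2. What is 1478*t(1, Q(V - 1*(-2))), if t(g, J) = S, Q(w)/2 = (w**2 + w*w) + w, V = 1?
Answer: 13302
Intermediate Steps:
Q(w) = 2*w + 4*w**2 (Q(w) = 2*((w**2 + w*w) + w) = 2*((w**2 + w**2) + w) = 2*(2*w**2 + w) = 2*(w + 2*w**2) = 2*w + 4*w**2)
S = 9 (S = -3*(-3) + 0 = 9 + 0 = 9)
t(g, J) = 9
1478*t(1, Q(V - 1*(-2))) = 1478*9 = 13302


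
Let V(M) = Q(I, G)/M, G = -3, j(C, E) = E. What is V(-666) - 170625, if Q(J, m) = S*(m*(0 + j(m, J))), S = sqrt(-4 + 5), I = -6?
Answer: -6313126/37 ≈ -1.7063e+5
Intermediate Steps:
S = 1 (S = sqrt(1) = 1)
Q(J, m) = J*m (Q(J, m) = 1*(m*(0 + J)) = 1*(m*J) = 1*(J*m) = J*m)
V(M) = 18/M (V(M) = (-6*(-3))/M = 18/M)
V(-666) - 170625 = 18/(-666) - 170625 = 18*(-1/666) - 170625 = -1/37 - 170625 = -6313126/37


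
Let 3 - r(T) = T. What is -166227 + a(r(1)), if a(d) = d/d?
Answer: -166226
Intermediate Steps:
r(T) = 3 - T
a(d) = 1
-166227 + a(r(1)) = -166227 + 1 = -166226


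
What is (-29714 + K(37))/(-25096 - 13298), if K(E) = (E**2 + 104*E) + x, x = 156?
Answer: 24341/38394 ≈ 0.63398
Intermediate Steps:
K(E) = 156 + E**2 + 104*E (K(E) = (E**2 + 104*E) + 156 = 156 + E**2 + 104*E)
(-29714 + K(37))/(-25096 - 13298) = (-29714 + (156 + 37**2 + 104*37))/(-25096 - 13298) = (-29714 + (156 + 1369 + 3848))/(-38394) = (-29714 + 5373)*(-1/38394) = -24341*(-1/38394) = 24341/38394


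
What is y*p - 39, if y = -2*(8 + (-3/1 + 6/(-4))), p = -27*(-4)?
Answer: -795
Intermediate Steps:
p = 108
y = -7 (y = -2*(8 + (-3*1 + 6*(-¼))) = -2*(8 + (-3 - 3/2)) = -2*(8 - 9/2) = -2*7/2 = -7)
y*p - 39 = -7*108 - 39 = -756 - 39 = -795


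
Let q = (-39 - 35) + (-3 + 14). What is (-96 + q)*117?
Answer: -18603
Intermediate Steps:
q = -63 (q = -74 + 11 = -63)
(-96 + q)*117 = (-96 - 63)*117 = -159*117 = -18603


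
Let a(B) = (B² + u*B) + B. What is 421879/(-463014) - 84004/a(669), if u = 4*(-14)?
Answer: -35364762895/31698401454 ≈ -1.1157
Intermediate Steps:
u = -56
a(B) = B² - 55*B (a(B) = (B² - 56*B) + B = B² - 55*B)
421879/(-463014) - 84004/a(669) = 421879/(-463014) - 84004*1/(669*(-55 + 669)) = 421879*(-1/463014) - 84004/(669*614) = -421879/463014 - 84004/410766 = -421879/463014 - 84004*1/410766 = -421879/463014 - 42002/205383 = -35364762895/31698401454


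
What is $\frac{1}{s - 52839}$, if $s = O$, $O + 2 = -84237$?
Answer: $- \frac{1}{137078} \approx -7.2951 \cdot 10^{-6}$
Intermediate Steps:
$O = -84239$ ($O = -2 - 84237 = -84239$)
$s = -84239$
$\frac{1}{s - 52839} = \frac{1}{-84239 - 52839} = \frac{1}{-137078} = - \frac{1}{137078}$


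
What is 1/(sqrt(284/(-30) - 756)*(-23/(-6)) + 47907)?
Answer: 12934890/619674812219 - 69*I*sqrt(172230)/619674812219 ≈ 2.0874e-5 - 4.621e-8*I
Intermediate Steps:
1/(sqrt(284/(-30) - 756)*(-23/(-6)) + 47907) = 1/(sqrt(284*(-1/30) - 756)*(-23*(-1/6)) + 47907) = 1/(sqrt(-142/15 - 756)*(23/6) + 47907) = 1/(sqrt(-11482/15)*(23/6) + 47907) = 1/((I*sqrt(172230)/15)*(23/6) + 47907) = 1/(23*I*sqrt(172230)/90 + 47907) = 1/(47907 + 23*I*sqrt(172230)/90)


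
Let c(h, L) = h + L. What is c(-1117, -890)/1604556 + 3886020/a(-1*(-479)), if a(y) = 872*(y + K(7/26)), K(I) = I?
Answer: 2251346476933/242154064716 ≈ 9.2972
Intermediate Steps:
c(h, L) = L + h
a(y) = 3052/13 + 872*y (a(y) = 872*(y + 7/26) = 872*(7/26 + y) = 3052/13 + 872*y)
c(-1117, -890)/1604556 + 3886020/a(-1*(-479)) = (-890 - 1117)/1604556 + 3886020/(3052/13 + 872*(-1*(-479))) = -2007*1/1604556 + 3886020/(3052/13 + 872*479) = -223/178284 + 3886020/(3052/13 + 417688) = -223/178284 + 3886020/(5432996/13) = -223/178284 + 3886020*(13/5432996) = -223/178284 + 12629565/1358249 = 2251346476933/242154064716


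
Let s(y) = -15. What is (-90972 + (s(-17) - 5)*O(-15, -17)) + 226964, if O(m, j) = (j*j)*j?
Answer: 234252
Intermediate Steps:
O(m, j) = j³ (O(m, j) = j²*j = j³)
(-90972 + (s(-17) - 5)*O(-15, -17)) + 226964 = (-90972 + (-15 - 5)*(-17)³) + 226964 = (-90972 - 20*(-4913)) + 226964 = (-90972 + 98260) + 226964 = 7288 + 226964 = 234252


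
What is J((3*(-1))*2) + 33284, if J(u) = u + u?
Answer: 33272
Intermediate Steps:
J(u) = 2*u
J((3*(-1))*2) + 33284 = 2*((3*(-1))*2) + 33284 = 2*(-3*2) + 33284 = 2*(-6) + 33284 = -12 + 33284 = 33272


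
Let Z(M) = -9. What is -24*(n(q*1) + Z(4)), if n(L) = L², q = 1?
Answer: 192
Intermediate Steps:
-24*(n(q*1) + Z(4)) = -24*((1*1)² - 9) = -24*(1² - 9) = -24*(1 - 9) = -24*(-8) = 192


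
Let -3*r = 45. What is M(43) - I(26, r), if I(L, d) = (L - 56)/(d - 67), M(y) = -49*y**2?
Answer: -3714656/41 ≈ -90601.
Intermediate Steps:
r = -15 (r = -1/3*45 = -15)
I(L, d) = (-56 + L)/(-67 + d)
M(43) - I(26, r) = -49*43**2 - (-56 + 26)/(-67 - 15) = -49*1849 - (-30)/(-82) = -90601 - (-1)*(-30)/82 = -90601 - 1*15/41 = -90601 - 15/41 = -3714656/41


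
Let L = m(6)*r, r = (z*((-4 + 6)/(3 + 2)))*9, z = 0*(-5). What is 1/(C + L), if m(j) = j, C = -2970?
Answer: -1/2970 ≈ -0.00033670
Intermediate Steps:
z = 0
r = 0 (r = (0*((-4 + 6)/(3 + 2)))*9 = (0*(2/5))*9 = (0*(2*(⅕)))*9 = (0*(⅖))*9 = 0*9 = 0)
L = 0 (L = 6*0 = 0)
1/(C + L) = 1/(-2970 + 0) = 1/(-2970) = -1/2970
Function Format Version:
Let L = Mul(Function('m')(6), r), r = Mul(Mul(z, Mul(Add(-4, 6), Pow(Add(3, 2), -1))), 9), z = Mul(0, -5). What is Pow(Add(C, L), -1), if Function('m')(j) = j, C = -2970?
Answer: Rational(-1, 2970) ≈ -0.00033670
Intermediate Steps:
z = 0
r = 0 (r = Mul(Mul(0, Mul(Add(-4, 6), Pow(Add(3, 2), -1))), 9) = Mul(Mul(0, Mul(2, Pow(5, -1))), 9) = Mul(Mul(0, Mul(2, Rational(1, 5))), 9) = Mul(Mul(0, Rational(2, 5)), 9) = Mul(0, 9) = 0)
L = 0 (L = Mul(6, 0) = 0)
Pow(Add(C, L), -1) = Pow(Add(-2970, 0), -1) = Pow(-2970, -1) = Rational(-1, 2970)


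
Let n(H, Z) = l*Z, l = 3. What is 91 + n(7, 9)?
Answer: 118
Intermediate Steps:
n(H, Z) = 3*Z
91 + n(7, 9) = 91 + 3*9 = 91 + 27 = 118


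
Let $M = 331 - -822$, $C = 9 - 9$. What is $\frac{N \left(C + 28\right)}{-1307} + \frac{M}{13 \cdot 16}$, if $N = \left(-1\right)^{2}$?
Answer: $\frac{1501147}{271856} \approx 5.5218$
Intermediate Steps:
$C = 0$ ($C = 9 - 9 = 0$)
$M = 1153$ ($M = 331 + 822 = 1153$)
$N = 1$
$\frac{N \left(C + 28\right)}{-1307} + \frac{M}{13 \cdot 16} = \frac{1 \left(0 + 28\right)}{-1307} + \frac{1153}{13 \cdot 16} = 1 \cdot 28 \left(- \frac{1}{1307}\right) + \frac{1153}{208} = 28 \left(- \frac{1}{1307}\right) + 1153 \cdot \frac{1}{208} = - \frac{28}{1307} + \frac{1153}{208} = \frac{1501147}{271856}$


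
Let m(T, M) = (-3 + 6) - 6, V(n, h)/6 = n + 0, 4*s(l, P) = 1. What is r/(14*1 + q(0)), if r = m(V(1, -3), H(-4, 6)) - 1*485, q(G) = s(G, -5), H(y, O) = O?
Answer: -1952/57 ≈ -34.246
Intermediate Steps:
s(l, P) = 1/4 (s(l, P) = (1/4)*1 = 1/4)
V(n, h) = 6*n (V(n, h) = 6*(n + 0) = 6*n)
q(G) = 1/4
m(T, M) = -3 (m(T, M) = 3 - 6 = -3)
r = -488 (r = -3 - 1*485 = -3 - 485 = -488)
r/(14*1 + q(0)) = -488/(14*1 + 1/4) = -488/(14 + 1/4) = -488/57/4 = -488*4/57 = -1952/57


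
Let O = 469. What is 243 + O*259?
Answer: 121714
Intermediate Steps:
243 + O*259 = 243 + 469*259 = 243 + 121471 = 121714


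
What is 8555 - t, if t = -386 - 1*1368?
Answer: 10309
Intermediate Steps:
t = -1754 (t = -386 - 1368 = -1754)
8555 - t = 8555 - 1*(-1754) = 8555 + 1754 = 10309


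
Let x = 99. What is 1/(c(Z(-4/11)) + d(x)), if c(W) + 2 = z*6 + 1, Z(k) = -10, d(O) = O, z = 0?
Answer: 1/98 ≈ 0.010204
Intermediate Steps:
c(W) = -1 (c(W) = -2 + (0*6 + 1) = -2 + (0 + 1) = -2 + 1 = -1)
1/(c(Z(-4/11)) + d(x)) = 1/(-1 + 99) = 1/98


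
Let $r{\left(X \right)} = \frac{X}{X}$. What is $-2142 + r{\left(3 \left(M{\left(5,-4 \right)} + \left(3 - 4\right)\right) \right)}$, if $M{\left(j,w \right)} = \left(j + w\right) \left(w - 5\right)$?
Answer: $-2141$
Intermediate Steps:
$M{\left(j,w \right)} = \left(-5 + w\right) \left(j + w\right)$ ($M{\left(j,w \right)} = \left(j + w\right) \left(-5 + w\right) = \left(-5 + w\right) \left(j + w\right)$)
$r{\left(X \right)} = 1$
$-2142 + r{\left(3 \left(M{\left(5,-4 \right)} + \left(3 - 4\right)\right) \right)} = -2142 + 1 = -2141$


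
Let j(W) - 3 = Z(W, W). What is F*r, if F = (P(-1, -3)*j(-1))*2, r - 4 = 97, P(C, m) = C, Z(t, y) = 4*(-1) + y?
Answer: 404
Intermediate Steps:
Z(t, y) = -4 + y
r = 101 (r = 4 + 97 = 101)
j(W) = -1 + W (j(W) = 3 + (-4 + W) = -1 + W)
F = 4 (F = -(-1 - 1)*2 = -1*(-2)*2 = 2*2 = 4)
F*r = 4*101 = 404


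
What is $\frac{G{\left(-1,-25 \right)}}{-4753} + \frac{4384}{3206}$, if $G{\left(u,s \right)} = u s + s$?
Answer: $\frac{2192}{1603} \approx 1.3674$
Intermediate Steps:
$G{\left(u,s \right)} = s + s u$ ($G{\left(u,s \right)} = s u + s = s + s u$)
$\frac{G{\left(-1,-25 \right)}}{-4753} + \frac{4384}{3206} = \frac{\left(-25\right) \left(1 - 1\right)}{-4753} + \frac{4384}{3206} = \left(-25\right) 0 \left(- \frac{1}{4753}\right) + 4384 \cdot \frac{1}{3206} = 0 \left(- \frac{1}{4753}\right) + \frac{2192}{1603} = 0 + \frac{2192}{1603} = \frac{2192}{1603}$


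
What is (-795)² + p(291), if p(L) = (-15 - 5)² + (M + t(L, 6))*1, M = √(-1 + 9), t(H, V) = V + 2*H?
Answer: 633013 + 2*√2 ≈ 6.3302e+5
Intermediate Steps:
M = 2*√2 (M = √8 = 2*√2 ≈ 2.8284)
p(L) = 406 + 2*L + 2*√2 (p(L) = (-15 - 5)² + (2*√2 + (6 + 2*L))*1 = (-20)² + (6 + 2*L + 2*√2)*1 = 400 + (6 + 2*L + 2*√2) = 406 + 2*L + 2*√2)
(-795)² + p(291) = (-795)² + (406 + 2*291 + 2*√2) = 632025 + (406 + 582 + 2*√2) = 632025 + (988 + 2*√2) = 633013 + 2*√2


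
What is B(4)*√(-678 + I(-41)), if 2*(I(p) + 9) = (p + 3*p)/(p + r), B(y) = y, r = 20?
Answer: 4*I*√301245/21 ≈ 104.54*I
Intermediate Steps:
I(p) = -9 + 2*p/(20 + p) (I(p) = -9 + ((p + 3*p)/(p + 20))/2 = -9 + ((4*p)/(20 + p))/2 = -9 + (4*p/(20 + p))/2 = -9 + 2*p/(20 + p))
B(4)*√(-678 + I(-41)) = 4*√(-678 + (-180 - 7*(-41))/(20 - 41)) = 4*√(-678 + (-180 + 287)/(-21)) = 4*√(-678 - 1/21*107) = 4*√(-678 - 107/21) = 4*√(-14345/21) = 4*(I*√301245/21) = 4*I*√301245/21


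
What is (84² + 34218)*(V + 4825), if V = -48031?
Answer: -1783284444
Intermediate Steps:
(84² + 34218)*(V + 4825) = (84² + 34218)*(-48031 + 4825) = (7056 + 34218)*(-43206) = 41274*(-43206) = -1783284444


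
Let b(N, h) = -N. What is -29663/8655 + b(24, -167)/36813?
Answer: -364063913/106205505 ≈ -3.4279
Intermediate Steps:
-29663/8655 + b(24, -167)/36813 = -29663/8655 - 1*24/36813 = -29663*1/8655 - 24*1/36813 = -29663/8655 - 8/12271 = -364063913/106205505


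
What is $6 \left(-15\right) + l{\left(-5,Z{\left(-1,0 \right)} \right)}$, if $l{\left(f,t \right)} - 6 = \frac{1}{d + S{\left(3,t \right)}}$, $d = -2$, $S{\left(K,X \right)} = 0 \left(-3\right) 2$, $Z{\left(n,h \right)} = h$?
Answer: $- \frac{169}{2} \approx -84.5$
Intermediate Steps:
$S{\left(K,X \right)} = 0$ ($S{\left(K,X \right)} = 0 \cdot 2 = 0$)
$l{\left(f,t \right)} = \frac{11}{2}$ ($l{\left(f,t \right)} = 6 + \frac{1}{-2 + 0} = 6 + \frac{1}{-2} = 6 - \frac{1}{2} = \frac{11}{2}$)
$6 \left(-15\right) + l{\left(-5,Z{\left(-1,0 \right)} \right)} = 6 \left(-15\right) + \frac{11}{2} = -90 + \frac{11}{2} = - \frac{169}{2}$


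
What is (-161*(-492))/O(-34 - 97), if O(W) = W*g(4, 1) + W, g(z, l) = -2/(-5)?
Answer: -56580/131 ≈ -431.91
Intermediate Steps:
g(z, l) = ⅖ (g(z, l) = -2*(-⅕) = ⅖)
O(W) = 7*W/5 (O(W) = W*(⅖) + W = 2*W/5 + W = 7*W/5)
(-161*(-492))/O(-34 - 97) = (-161*(-492))/((7*(-34 - 97)/5)) = 79212/(((7/5)*(-131))) = 79212/(-917/5) = 79212*(-5/917) = -56580/131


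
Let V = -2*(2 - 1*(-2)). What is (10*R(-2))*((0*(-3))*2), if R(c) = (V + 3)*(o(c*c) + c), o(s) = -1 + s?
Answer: 0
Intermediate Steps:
V = -8 (V = -2*(2 + 2) = -2*4 = -8)
R(c) = 5 - 5*c - 5*c² (R(c) = (-8 + 3)*((-1 + c*c) + c) = -5*((-1 + c²) + c) = -5*(-1 + c + c²) = 5 - 5*c - 5*c²)
(10*R(-2))*((0*(-3))*2) = (10*(5 - 5*(-2) - 5*(-2)²))*((0*(-3))*2) = (10*(5 + 10 - 5*4))*(0*2) = (10*(5 + 10 - 20))*0 = (10*(-5))*0 = -50*0 = 0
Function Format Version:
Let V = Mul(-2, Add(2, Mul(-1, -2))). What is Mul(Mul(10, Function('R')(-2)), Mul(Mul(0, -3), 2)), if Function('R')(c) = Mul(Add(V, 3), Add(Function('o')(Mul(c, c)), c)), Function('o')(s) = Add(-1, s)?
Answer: 0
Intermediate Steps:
V = -8 (V = Mul(-2, Add(2, 2)) = Mul(-2, 4) = -8)
Function('R')(c) = Add(5, Mul(-5, c), Mul(-5, Pow(c, 2))) (Function('R')(c) = Mul(Add(-8, 3), Add(Add(-1, Mul(c, c)), c)) = Mul(-5, Add(Add(-1, Pow(c, 2)), c)) = Mul(-5, Add(-1, c, Pow(c, 2))) = Add(5, Mul(-5, c), Mul(-5, Pow(c, 2))))
Mul(Mul(10, Function('R')(-2)), Mul(Mul(0, -3), 2)) = Mul(Mul(10, Add(5, Mul(-5, -2), Mul(-5, Pow(-2, 2)))), Mul(Mul(0, -3), 2)) = Mul(Mul(10, Add(5, 10, Mul(-5, 4))), Mul(0, 2)) = Mul(Mul(10, Add(5, 10, -20)), 0) = Mul(Mul(10, -5), 0) = Mul(-50, 0) = 0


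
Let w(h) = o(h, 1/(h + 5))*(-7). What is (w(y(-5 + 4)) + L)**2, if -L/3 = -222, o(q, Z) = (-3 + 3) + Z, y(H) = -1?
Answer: 7059649/16 ≈ 4.4123e+5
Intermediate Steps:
o(q, Z) = Z (o(q, Z) = 0 + Z = Z)
L = 666 (L = -3*(-222) = 666)
w(h) = -7/(5 + h) (w(h) = -7/(h + 5) = -7/(5 + h))
(w(y(-5 + 4)) + L)**2 = (-7/(5 - 1) + 666)**2 = (-7/4 + 666)**2 = (2657/4)**2 = 7059649/16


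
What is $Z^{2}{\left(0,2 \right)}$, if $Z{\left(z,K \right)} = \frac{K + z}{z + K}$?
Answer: $1$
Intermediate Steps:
$Z{\left(z,K \right)} = 1$ ($Z{\left(z,K \right)} = \frac{K + z}{K + z} = 1$)
$Z^{2}{\left(0,2 \right)} = 1^{2} = 1$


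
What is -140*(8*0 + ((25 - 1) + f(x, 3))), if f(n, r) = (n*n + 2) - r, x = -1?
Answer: -3360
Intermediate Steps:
f(n, r) = 2 + n**2 - r (f(n, r) = (n**2 + 2) - r = (2 + n**2) - r = 2 + n**2 - r)
-140*(8*0 + ((25 - 1) + f(x, 3))) = -140*(8*0 + ((25 - 1) + (2 + (-1)**2 - 1*3))) = -140*(0 + (24 + (2 + 1 - 3))) = -140*(0 + (24 + 0)) = -140*(0 + 24) = -140*24 = -3360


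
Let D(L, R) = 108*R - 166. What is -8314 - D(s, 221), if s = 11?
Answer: -32016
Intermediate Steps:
D(L, R) = -166 + 108*R
-8314 - D(s, 221) = -8314 - (-166 + 108*221) = -8314 - (-166 + 23868) = -8314 - 1*23702 = -8314 - 23702 = -32016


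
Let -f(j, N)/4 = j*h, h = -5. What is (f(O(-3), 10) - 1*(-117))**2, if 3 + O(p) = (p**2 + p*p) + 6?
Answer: 288369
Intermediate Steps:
O(p) = 3 + 2*p**2 (O(p) = -3 + ((p**2 + p*p) + 6) = -3 + ((p**2 + p**2) + 6) = -3 + (2*p**2 + 6) = -3 + (6 + 2*p**2) = 3 + 2*p**2)
f(j, N) = 20*j (f(j, N) = -4*j*(-5) = -(-20)*j = 20*j)
(f(O(-3), 10) - 1*(-117))**2 = (20*(3 + 2*(-3)**2) - 1*(-117))**2 = (20*(3 + 2*9) + 117)**2 = (20*(3 + 18) + 117)**2 = (20*21 + 117)**2 = (420 + 117)**2 = 537**2 = 288369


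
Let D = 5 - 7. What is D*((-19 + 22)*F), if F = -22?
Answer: 132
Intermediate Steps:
D = -2
D*((-19 + 22)*F) = -2*(-19 + 22)*(-22) = -6*(-22) = -2*(-66) = 132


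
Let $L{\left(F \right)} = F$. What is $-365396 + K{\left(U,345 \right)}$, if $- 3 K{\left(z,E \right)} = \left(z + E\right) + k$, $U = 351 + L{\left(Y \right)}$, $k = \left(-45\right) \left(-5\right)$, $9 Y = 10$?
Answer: $- \frac{9873991}{27} \approx -3.657 \cdot 10^{5}$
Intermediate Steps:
$Y = \frac{10}{9}$ ($Y = \frac{1}{9} \cdot 10 = \frac{10}{9} \approx 1.1111$)
$k = 225$
$U = \frac{3169}{9}$ ($U = 351 + \frac{10}{9} = \frac{3169}{9} \approx 352.11$)
$K{\left(z,E \right)} = -75 - \frac{E}{3} - \frac{z}{3}$ ($K{\left(z,E \right)} = - \frac{\left(z + E\right) + 225}{3} = - \frac{\left(E + z\right) + 225}{3} = - \frac{225 + E + z}{3} = -75 - \frac{E}{3} - \frac{z}{3}$)
$-365396 + K{\left(U,345 \right)} = -365396 - \frac{8299}{27} = - \frac{9873991}{27}$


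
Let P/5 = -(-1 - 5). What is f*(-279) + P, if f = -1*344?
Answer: 96006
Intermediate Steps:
P = 30 (P = 5*(-(-1 - 5)) = 5*(-1*(-6)) = 5*6 = 30)
f = -344
f*(-279) + P = -344*(-279) + 30 = 95976 + 30 = 96006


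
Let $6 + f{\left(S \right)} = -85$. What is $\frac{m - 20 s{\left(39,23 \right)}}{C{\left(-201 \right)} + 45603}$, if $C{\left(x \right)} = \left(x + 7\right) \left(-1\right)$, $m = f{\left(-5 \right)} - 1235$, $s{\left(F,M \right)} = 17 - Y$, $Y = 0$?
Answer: $- \frac{1666}{45797} \approx -0.036378$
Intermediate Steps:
$f{\left(S \right)} = -91$ ($f{\left(S \right)} = -6 - 85 = -91$)
$s{\left(F,M \right)} = 17$ ($s{\left(F,M \right)} = 17 - 0 = 17 + 0 = 17$)
$m = -1326$ ($m = -91 - 1235 = -1326$)
$C{\left(x \right)} = -7 - x$ ($C{\left(x \right)} = \left(7 + x\right) \left(-1\right) = -7 - x$)
$\frac{m - 20 s{\left(39,23 \right)}}{C{\left(-201 \right)} + 45603} = \frac{-1326 - 340}{\left(-7 - -201\right) + 45603} = \frac{-1326 - 340}{\left(-7 + 201\right) + 45603} = - \frac{1666}{194 + 45603} = - \frac{1666}{45797}$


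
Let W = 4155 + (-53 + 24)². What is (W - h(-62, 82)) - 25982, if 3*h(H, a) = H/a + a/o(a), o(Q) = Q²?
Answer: -5162495/246 ≈ -20986.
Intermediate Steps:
h(H, a) = 1/(3*a) + H/(3*a) (h(H, a) = (H/a + a/(a²))/3 = (H/a + a/a²)/3 = (H/a + 1/a)/3 = (1/a + H/a)/3 = 1/(3*a) + H/(3*a))
W = 4996 (W = 4155 + (-29)² = 4155 + 841 = 4996)
(W - h(-62, 82)) - 25982 = (4996 - (1 - 62)/(3*82)) - 25982 = (4996 - (-61)/(3*82)) - 25982 = (4996 - 1*(-61/246)) - 25982 = (4996 + 61/246) - 25982 = 1229077/246 - 25982 = -5162495/246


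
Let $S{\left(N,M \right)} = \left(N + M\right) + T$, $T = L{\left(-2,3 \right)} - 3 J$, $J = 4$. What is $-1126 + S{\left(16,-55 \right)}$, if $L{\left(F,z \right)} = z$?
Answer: $-1174$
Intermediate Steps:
$T = -9$ ($T = 3 - 12 = -9$)
$S{\left(N,M \right)} = -9 + M + N$ ($S{\left(N,M \right)} = \left(N + M\right) - 9 = \left(M + N\right) - 9 = -9 + M + N$)
$-1126 + S{\left(16,-55 \right)} = -1126 - 48 = -1174$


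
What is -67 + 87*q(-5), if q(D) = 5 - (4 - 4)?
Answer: 368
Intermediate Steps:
q(D) = 5 (q(D) = 5 - 1*0 = 5 + 0 = 5)
-67 + 87*q(-5) = -67 + 87*5 = -67 + 435 = 368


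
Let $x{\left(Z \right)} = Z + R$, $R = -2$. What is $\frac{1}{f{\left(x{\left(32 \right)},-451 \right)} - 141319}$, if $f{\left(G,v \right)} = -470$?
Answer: $- \frac{1}{141789} \approx -7.0527 \cdot 10^{-6}$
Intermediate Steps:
$x{\left(Z \right)} = -2 + Z$ ($x{\left(Z \right)} = Z - 2 = -2 + Z$)
$\frac{1}{f{\left(x{\left(32 \right)},-451 \right)} - 141319} = \frac{1}{-470 - 141319} = \frac{1}{-141789} = - \frac{1}{141789}$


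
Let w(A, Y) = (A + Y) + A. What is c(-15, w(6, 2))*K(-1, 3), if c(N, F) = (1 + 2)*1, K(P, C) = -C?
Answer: -9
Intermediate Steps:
w(A, Y) = Y + 2*A
c(N, F) = 3 (c(N, F) = 3*1 = 3)
c(-15, w(6, 2))*K(-1, 3) = 3*(-1*3) = 3*(-3) = -9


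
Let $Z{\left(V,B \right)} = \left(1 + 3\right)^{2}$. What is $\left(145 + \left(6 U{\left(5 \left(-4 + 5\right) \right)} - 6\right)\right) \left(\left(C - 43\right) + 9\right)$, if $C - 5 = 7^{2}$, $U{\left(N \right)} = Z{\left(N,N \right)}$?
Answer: $4700$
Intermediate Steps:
$Z{\left(V,B \right)} = 16$ ($Z{\left(V,B \right)} = 4^{2} = 16$)
$U{\left(N \right)} = 16$
$C = 54$ ($C = 5 + 7^{2} = 5 + 49 = 54$)
$\left(145 + \left(6 U{\left(5 \left(-4 + 5\right) \right)} - 6\right)\right) \left(\left(C - 43\right) + 9\right) = \left(145 + \left(6 \cdot 16 - 6\right)\right) \left(\left(54 - 43\right) + 9\right) = \left(145 + \left(96 - 6\right)\right) \left(11 + 9\right) = \left(145 + 90\right) 20 = 235 \cdot 20 = 4700$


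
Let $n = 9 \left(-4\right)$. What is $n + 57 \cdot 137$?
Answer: $7773$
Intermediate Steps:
$n = -36$
$n + 57 \cdot 137 = -36 + 57 \cdot 137 = -36 + 7809 = 7773$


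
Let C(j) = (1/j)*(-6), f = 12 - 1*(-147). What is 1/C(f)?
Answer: -53/2 ≈ -26.500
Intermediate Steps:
f = 159 (f = 12 + 147 = 159)
C(j) = -6/j
1/C(f) = 1/(-6/159) = 1/(-6*1/159) = 1/(-2/53) = -53/2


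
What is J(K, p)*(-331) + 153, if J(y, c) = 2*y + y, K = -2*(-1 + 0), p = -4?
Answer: -1833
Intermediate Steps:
K = 2 (K = -2*(-1) = 2)
J(y, c) = 3*y
J(K, p)*(-331) + 153 = (3*2)*(-331) + 153 = 6*(-331) + 153 = -1986 + 153 = -1833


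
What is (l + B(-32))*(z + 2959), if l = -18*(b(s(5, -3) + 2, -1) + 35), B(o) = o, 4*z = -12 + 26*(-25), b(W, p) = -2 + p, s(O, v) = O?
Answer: -1698448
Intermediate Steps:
z = -331/2 (z = (-12 + 26*(-25))/4 = (-12 - 650)/4 = (¼)*(-662) = -331/2 ≈ -165.50)
l = -576 (l = -18*((-2 - 1) + 35) = -18*(-3 + 35) = -18*32 = -576)
(l + B(-32))*(z + 2959) = (-576 - 32)*(-331/2 + 2959) = -608*5587/2 = -1698448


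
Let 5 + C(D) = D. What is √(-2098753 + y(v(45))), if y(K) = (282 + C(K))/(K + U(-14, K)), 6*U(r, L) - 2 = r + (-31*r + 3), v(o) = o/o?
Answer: 5*I*√15594629485/431 ≈ 1448.7*I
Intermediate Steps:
v(o) = 1
C(D) = -5 + D
U(r, L) = ⅚ - 5*r (U(r, L) = ⅓ + (r + (-31*r + 3))/6 = ⅓ + (r + (3 - 31*r))/6 = ⅓ + (3 - 30*r)/6 = ⅓ + (½ - 5*r) = ⅚ - 5*r)
y(K) = (277 + K)/(425/6 + K) (y(K) = (282 + (-5 + K))/(K + (⅚ - 5*(-14))) = (277 + K)/(K + (⅚ + 70)) = (277 + K)/(K + 425/6) = (277 + K)/(425/6 + K))
√(-2098753 + y(v(45))) = √(-2098753 + 6*(277 + 1)/(425 + 6*1)) = √(-2098753 + 6*278/(425 + 6)) = √(-2098753 + 6*278/431) = √(-2098753 + 6*(1/431)*278) = √(-2098753 + 1668/431) = √(-904560875/431) = 5*I*√15594629485/431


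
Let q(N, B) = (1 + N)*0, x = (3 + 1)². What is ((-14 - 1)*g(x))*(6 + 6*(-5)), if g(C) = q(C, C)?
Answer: 0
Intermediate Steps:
x = 16 (x = 4² = 16)
q(N, B) = 0
g(C) = 0
((-14 - 1)*g(x))*(6 + 6*(-5)) = ((-14 - 1)*0)*(6 + 6*(-5)) = (-15*0)*(6 - 30) = 0*(-24) = 0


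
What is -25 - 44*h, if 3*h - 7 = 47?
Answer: -817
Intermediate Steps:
h = 18 (h = 7/3 + (⅓)*47 = 7/3 + 47/3 = 18)
-25 - 44*h = -25 - 44*18 = -25 - 792 = -817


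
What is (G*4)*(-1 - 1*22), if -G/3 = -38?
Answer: -10488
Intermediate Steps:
G = 114 (G = -3*(-38) = 114)
(G*4)*(-1 - 1*22) = (114*4)*(-1 - 1*22) = 456*(-1 - 22) = 456*(-23) = -10488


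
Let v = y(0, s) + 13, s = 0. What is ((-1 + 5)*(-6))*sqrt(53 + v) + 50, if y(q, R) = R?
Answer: 50 - 24*sqrt(66) ≈ -144.98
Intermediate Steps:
v = 13 (v = 0 + 13 = 13)
((-1 + 5)*(-6))*sqrt(53 + v) + 50 = ((-1 + 5)*(-6))*sqrt(53 + 13) + 50 = (4*(-6))*sqrt(66) + 50 = -24*sqrt(66) + 50 = 50 - 24*sqrt(66)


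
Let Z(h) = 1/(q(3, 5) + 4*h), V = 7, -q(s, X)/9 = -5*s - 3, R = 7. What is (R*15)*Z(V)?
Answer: 21/38 ≈ 0.55263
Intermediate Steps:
q(s, X) = 27 + 45*s (q(s, X) = -9*(-5*s - 3) = -9*(-3 - 5*s) = 27 + 45*s)
Z(h) = 1/(162 + 4*h) (Z(h) = 1/((27 + 45*3) + 4*h) = 1/((27 + 135) + 4*h) = 1/(162 + 4*h))
(R*15)*Z(V) = (7*15)*(1/(2*(81 + 2*7))) = 105*(1/(2*(81 + 14))) = 105*((½)/95) = 105*((½)*(1/95)) = 105*(1/190) = 21/38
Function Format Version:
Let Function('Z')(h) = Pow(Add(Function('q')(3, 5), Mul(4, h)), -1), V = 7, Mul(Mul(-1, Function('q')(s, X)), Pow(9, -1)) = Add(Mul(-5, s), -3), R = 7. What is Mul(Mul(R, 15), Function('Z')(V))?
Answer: Rational(21, 38) ≈ 0.55263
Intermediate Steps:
Function('q')(s, X) = Add(27, Mul(45, s)) (Function('q')(s, X) = Mul(-9, Add(Mul(-5, s), -3)) = Mul(-9, Add(-3, Mul(-5, s))) = Add(27, Mul(45, s)))
Function('Z')(h) = Pow(Add(162, Mul(4, h)), -1) (Function('Z')(h) = Pow(Add(Add(27, Mul(45, 3)), Mul(4, h)), -1) = Pow(Add(Add(27, 135), Mul(4, h)), -1) = Pow(Add(162, Mul(4, h)), -1))
Mul(Mul(R, 15), Function('Z')(V)) = Mul(Mul(7, 15), Mul(Rational(1, 2), Pow(Add(81, Mul(2, 7)), -1))) = Mul(105, Mul(Rational(1, 2), Pow(Add(81, 14), -1))) = Mul(105, Mul(Rational(1, 2), Pow(95, -1))) = Mul(105, Mul(Rational(1, 2), Rational(1, 95))) = Mul(105, Rational(1, 190)) = Rational(21, 38)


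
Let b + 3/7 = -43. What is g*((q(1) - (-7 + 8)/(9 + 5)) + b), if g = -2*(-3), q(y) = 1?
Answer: -255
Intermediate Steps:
b = -304/7 (b = -3/7 - 43 = -304/7 ≈ -43.429)
g = 6
g*((q(1) - (-7 + 8)/(9 + 5)) + b) = 6*((1 - (-7 + 8)/(9 + 5)) - 304/7) = 6*((1 - 1/14) - 304/7) = 6*(13/14 - 304/7) = 6*(-85/2) = -255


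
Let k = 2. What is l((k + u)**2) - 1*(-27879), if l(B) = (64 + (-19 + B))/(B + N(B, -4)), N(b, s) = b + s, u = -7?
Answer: 641252/23 ≈ 27881.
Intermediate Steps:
l(B) = (45 + B)/(-4 + 2*B) (l(B) = (64 + (-19 + B))/(B + (B - 4)) = (45 + B)/(B + (-4 + B)) = (45 + B)/(-4 + 2*B))
l((k + u)**2) - 1*(-27879) = (45 + (2 - 7)**2)/(2*(-2 + (2 - 7)**2)) - 1*(-27879) = (45 + (-5)**2)/(2*(-2 + (-5)**2)) + 27879 = (45 + 25)/(2*(-2 + 25)) + 27879 = (1/2)*70/23 + 27879 = (1/2)*(1/23)*70 + 27879 = 35/23 + 27879 = 641252/23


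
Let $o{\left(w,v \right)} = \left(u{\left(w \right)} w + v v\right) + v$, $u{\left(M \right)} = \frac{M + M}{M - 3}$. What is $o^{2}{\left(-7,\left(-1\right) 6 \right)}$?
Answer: $\frac{10201}{25} \approx 408.04$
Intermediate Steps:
$u{\left(M \right)} = \frac{2 M}{-3 + M}$
$o{\left(w,v \right)} = v + v^{2} + \frac{2 w^{2}}{-3 + w}$ ($o{\left(w,v \right)} = \left(\frac{2 w}{-3 + w} w + v v\right) + v = \left(\frac{2 w^{2}}{-3 + w} + v^{2}\right) + v = \left(v^{2} + \frac{2 w^{2}}{-3 + w}\right) + v = v + v^{2} + \frac{2 w^{2}}{-3 + w}$)
$o^{2}{\left(-7,\left(-1\right) 6 \right)} = \left(\frac{2 \left(-7\right)^{2} + \left(-1\right) 6 \left(1 - 6\right) \left(-3 - 7\right)}{-3 - 7}\right)^{2} = \left(\frac{2 \cdot 49 - 6 \left(1 - 6\right) \left(-10\right)}{-10}\right)^{2} = \left(- \frac{98 - \left(-30\right) \left(-10\right)}{10}\right)^{2} = \left(- \frac{98 - 300}{10}\right)^{2} = \left(\left(- \frac{1}{10}\right) \left(-202\right)\right)^{2} = \left(\frac{101}{5}\right)^{2} = \frac{10201}{25}$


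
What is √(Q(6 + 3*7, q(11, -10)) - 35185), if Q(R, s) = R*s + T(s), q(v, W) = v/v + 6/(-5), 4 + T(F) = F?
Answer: I*√879865/5 ≈ 187.6*I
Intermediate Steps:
T(F) = -4 + F
q(v, W) = -⅕ (q(v, W) = 1 + 6*(-⅕) = 1 - 6/5 = -⅕)
Q(R, s) = -4 + s + R*s (Q(R, s) = R*s + (-4 + s) = -4 + s + R*s)
√(Q(6 + 3*7, q(11, -10)) - 35185) = √((-4 - ⅕ + (6 + 3*7)*(-⅕)) - 35185) = √((-4 - ⅕ + (6 + 21)*(-⅕)) - 35185) = √((-4 - ⅕ + 27*(-⅕)) - 35185) = √((-4 - ⅕ - 27/5) - 35185) = √(-48/5 - 35185) = √(-175973/5) = I*√879865/5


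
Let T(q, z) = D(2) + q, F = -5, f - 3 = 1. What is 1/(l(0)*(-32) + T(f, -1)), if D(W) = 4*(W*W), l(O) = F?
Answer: 1/180 ≈ 0.0055556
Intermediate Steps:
f = 4 (f = 3 + 1 = 4)
l(O) = -5
D(W) = 4*W²
T(q, z) = 16 + q (T(q, z) = 4*2² + q = 4*4 + q = 16 + q)
1/(l(0)*(-32) + T(f, -1)) = 1/(-5*(-32) + (16 + 4)) = 1/(160 + 20) = 1/180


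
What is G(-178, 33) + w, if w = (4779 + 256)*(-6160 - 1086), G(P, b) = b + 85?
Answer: -36483492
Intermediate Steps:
G(P, b) = 85 + b
w = -36483610 (w = 5035*(-7246) = -36483610)
G(-178, 33) + w = (85 + 33) - 36483610 = 118 - 36483610 = -36483492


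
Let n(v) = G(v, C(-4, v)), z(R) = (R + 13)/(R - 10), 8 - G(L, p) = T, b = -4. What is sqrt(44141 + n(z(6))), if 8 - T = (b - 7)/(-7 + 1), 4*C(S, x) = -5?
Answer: sqrt(1589142)/6 ≈ 210.10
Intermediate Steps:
C(S, x) = -5/4 (C(S, x) = (1/4)*(-5) = -5/4)
T = 37/6 (T = 8 - (-4 - 7)/(-7 + 1) = 8 - (-11)/(-6) = 8 - (-11)*(-1)/6 = 8 - 1*11/6 = 8 - 11/6 = 37/6 ≈ 6.1667)
G(L, p) = 11/6 (G(L, p) = 8 - 1*37/6 = 8 - 37/6 = 11/6)
z(R) = (13 + R)/(-10 + R)
n(v) = 11/6
sqrt(44141 + n(z(6))) = sqrt(44141 + 11/6) = sqrt(264857/6) = sqrt(1589142)/6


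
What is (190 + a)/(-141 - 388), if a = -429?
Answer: 239/529 ≈ 0.45180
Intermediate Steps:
(190 + a)/(-141 - 388) = (190 - 429)/(-141 - 388) = -239/(-529) = -239*(-1/529) = 239/529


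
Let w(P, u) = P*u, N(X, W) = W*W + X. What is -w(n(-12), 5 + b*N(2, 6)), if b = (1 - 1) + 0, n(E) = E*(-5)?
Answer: -300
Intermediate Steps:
n(E) = -5*E
b = 0 (b = 0 + 0 = 0)
N(X, W) = X + W**2 (N(X, W) = W**2 + X = X + W**2)
-w(n(-12), 5 + b*N(2, 6)) = -(-5*(-12))*(5 + 0*(2 + 6**2)) = -60*(5 + 0*(2 + 36)) = -60*(5 + 0*38) = -60*(5 + 0) = -60*5 = -1*300 = -300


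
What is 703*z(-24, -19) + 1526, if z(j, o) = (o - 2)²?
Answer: 311549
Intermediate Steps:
z(j, o) = (-2 + o)²
703*z(-24, -19) + 1526 = 703*(-2 - 19)² + 1526 = 703*(-21)² + 1526 = 703*441 + 1526 = 310023 + 1526 = 311549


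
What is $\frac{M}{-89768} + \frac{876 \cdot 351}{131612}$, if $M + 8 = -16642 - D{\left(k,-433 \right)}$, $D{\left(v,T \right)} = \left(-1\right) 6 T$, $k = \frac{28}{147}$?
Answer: $\frac{72439359}{28400351} \approx 2.5507$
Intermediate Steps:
$k = \frac{4}{21}$ ($k = 28 \cdot \frac{1}{147} = \frac{4}{21} \approx 0.19048$)
$D{\left(v,T \right)} = - 6 T$
$M = -19248$ ($M = -8 - \left(16642 - -2598\right) = -8 - 19240 = -19248$)
$\frac{M}{-89768} + \frac{876 \cdot 351}{131612} = - \frac{19248}{-89768} + \frac{876 \cdot 351}{131612} = \left(-19248\right) \left(- \frac{1}{89768}\right) + 307476 \cdot \frac{1}{131612} = \frac{2406}{11221} + \frac{5913}{2531} = \frac{72439359}{28400351}$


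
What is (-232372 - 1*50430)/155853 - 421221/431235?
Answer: -20844741887/7467696495 ≈ -2.7913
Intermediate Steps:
(-232372 - 1*50430)/155853 - 421221/431235 = (-232372 - 50430)*(1/155853) - 421221*1/431235 = -282802*1/155853 - 140407/143745 = -282802/155853 - 140407/143745 = -20844741887/7467696495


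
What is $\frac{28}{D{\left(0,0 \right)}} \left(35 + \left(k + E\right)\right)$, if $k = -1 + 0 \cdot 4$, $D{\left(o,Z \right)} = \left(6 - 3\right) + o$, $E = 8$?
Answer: $392$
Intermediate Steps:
$D{\left(o,Z \right)} = 3 + o$
$k = -1$ ($k = -1 + 0 = -1$)
$\frac{28}{D{\left(0,0 \right)}} \left(35 + \left(k + E\right)\right) = \frac{28}{3 + 0} \left(35 + \left(-1 + 8\right)\right) = \frac{28}{3} \left(35 + 7\right) = 28 \cdot \frac{1}{3} \cdot 42 = \frac{28}{3} \cdot 42 = 392$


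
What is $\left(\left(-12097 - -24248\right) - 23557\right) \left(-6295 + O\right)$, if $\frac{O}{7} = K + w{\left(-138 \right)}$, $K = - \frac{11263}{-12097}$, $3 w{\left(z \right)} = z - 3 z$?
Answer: $\frac{778816576236}{12097} \approx 6.4381 \cdot 10^{7}$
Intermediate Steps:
$w{\left(z \right)} = - \frac{2 z}{3}$ ($w{\left(z \right)} = \frac{z - 3 z}{3} = \frac{\left(-2\right) z}{3} = - \frac{2 z}{3}$)
$K = \frac{11263}{12097}$ ($K = \left(-11263\right) \left(- \frac{1}{12097}\right) = \frac{11263}{12097} \approx 0.93106$)
$O = \frac{7869309}{12097}$ ($O = 7 \left(\frac{11263}{12097} - -92\right) = 7 \left(\frac{11263}{12097} + 92\right) = 7 \cdot \frac{1124187}{12097} = \frac{7869309}{12097} \approx 650.52$)
$\left(\left(-12097 - -24248\right) - 23557\right) \left(-6295 + O\right) = \left(\left(-12097 - -24248\right) - 23557\right) \left(-6295 + \frac{7869309}{12097}\right) = \left(\left(-12097 + 24248\right) - 23557\right) \left(- \frac{68281306}{12097}\right) = \left(12151 - 23557\right) \left(- \frac{68281306}{12097}\right) = \left(-11406\right) \left(- \frac{68281306}{12097}\right) = \frac{778816576236}{12097}$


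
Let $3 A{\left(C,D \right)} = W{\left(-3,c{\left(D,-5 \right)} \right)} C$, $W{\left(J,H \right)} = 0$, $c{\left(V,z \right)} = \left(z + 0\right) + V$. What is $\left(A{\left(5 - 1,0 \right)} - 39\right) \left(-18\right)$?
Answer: $702$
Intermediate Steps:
$c{\left(V,z \right)} = V + z$ ($c{\left(V,z \right)} = z + V = V + z$)
$A{\left(C,D \right)} = 0$ ($A{\left(C,D \right)} = \frac{0 C}{3} = \frac{1}{3} \cdot 0 = 0$)
$\left(A{\left(5 - 1,0 \right)} - 39\right) \left(-18\right) = \left(0 - 39\right) \left(-18\right) = \left(-39\right) \left(-18\right) = 702$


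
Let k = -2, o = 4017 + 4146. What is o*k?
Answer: -16326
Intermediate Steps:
o = 8163
o*k = 8163*(-2) = -16326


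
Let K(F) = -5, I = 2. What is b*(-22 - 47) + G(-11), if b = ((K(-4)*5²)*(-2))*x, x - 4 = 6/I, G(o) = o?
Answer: -120761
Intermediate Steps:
x = 7 (x = 4 + 6/2 = 4 + 6*(½) = 4 + 3 = 7)
b = 1750 (b = (-5*5²*(-2))*7 = (-5*25*(-2))*7 = -125*(-2)*7 = 250*7 = 1750)
b*(-22 - 47) + G(-11) = 1750*(-22 - 47) - 11 = 1750*(-69) - 11 = -120750 - 11 = -120761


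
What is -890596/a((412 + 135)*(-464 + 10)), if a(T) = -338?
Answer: 445298/169 ≈ 2634.9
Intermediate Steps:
-890596/a((412 + 135)*(-464 + 10)) = -890596/(-338) = -890596*(-1/338) = 445298/169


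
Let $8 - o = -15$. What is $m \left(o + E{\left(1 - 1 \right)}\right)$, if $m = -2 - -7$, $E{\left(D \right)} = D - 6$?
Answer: $85$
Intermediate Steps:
$o = 23$ ($o = 8 - -15 = 8 + 15 = 23$)
$E{\left(D \right)} = -6 + D$ ($E{\left(D \right)} = D - 6 = -6 + D$)
$m = 5$ ($m = -2 + 7 = 5$)
$m \left(o + E{\left(1 - 1 \right)}\right) = 5 \left(23 + \left(-6 + \left(1 - 1\right)\right)\right) = 5 \left(23 + \left(-6 + 0\right)\right) = 5 \left(23 - 6\right) = 5 \cdot 17 = 85$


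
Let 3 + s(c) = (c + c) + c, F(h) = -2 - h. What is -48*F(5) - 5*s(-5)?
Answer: 426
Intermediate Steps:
s(c) = -3 + 3*c (s(c) = -3 + ((c + c) + c) = -3 + (2*c + c) = -3 + 3*c)
-48*F(5) - 5*s(-5) = -48*(-2 - 1*5) - 5*(-3 + 3*(-5)) = -48*(-2 - 5) - 5*(-3 - 15) = -48*(-7) - 5*(-18) = 336 + 90 = 426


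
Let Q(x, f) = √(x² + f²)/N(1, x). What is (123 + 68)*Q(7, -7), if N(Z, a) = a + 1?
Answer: 1337*√2/8 ≈ 236.35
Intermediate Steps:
N(Z, a) = 1 + a
Q(x, f) = √(f² + x²)/(1 + x) (Q(x, f) = √(x² + f²)/(1 + x) = √(f² + x²)/(1 + x))
(123 + 68)*Q(7, -7) = (123 + 68)*(√((-7)² + 7²)/(1 + 7)) = 191*(√(49 + 49)/8) = 191*(√98/8) = 191*((7*√2)/8) = 191*(7*√2/8) = 1337*√2/8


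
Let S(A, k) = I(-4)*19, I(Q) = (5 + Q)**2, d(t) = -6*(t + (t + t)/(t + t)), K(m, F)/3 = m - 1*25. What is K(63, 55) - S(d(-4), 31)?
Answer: 95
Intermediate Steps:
K(m, F) = -75 + 3*m (K(m, F) = 3*(m - 1*25) = 3*(m - 25) = 3*(-25 + m) = -75 + 3*m)
d(t) = -6 - 6*t (d(t) = -6*(t + (2*t)/((2*t))) = -6*(t + (2*t)*(1/(2*t))) = -6*(t + 1) = -6*(1 + t) = -6 - 6*t)
S(A, k) = 19 (S(A, k) = (5 - 4)**2*19 = 1**2*19 = 1*19 = 19)
K(63, 55) - S(d(-4), 31) = (-75 + 3*63) - 1*19 = (-75 + 189) - 19 = 114 - 19 = 95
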